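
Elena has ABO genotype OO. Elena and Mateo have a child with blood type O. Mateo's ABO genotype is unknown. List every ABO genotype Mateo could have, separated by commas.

For each candidate genotype of Mateo, check whether crossing it with OO can produce every observed child phenotype.
  AA → possible child types {A} ✗
  AB → possible child types {A, B} ✗
  AO → possible child types {O, A} ✓
  BB → possible child types {B} ✗
  BO → possible child types {O, B} ✓
  OO → possible child types {O} ✓

AO, BO, OO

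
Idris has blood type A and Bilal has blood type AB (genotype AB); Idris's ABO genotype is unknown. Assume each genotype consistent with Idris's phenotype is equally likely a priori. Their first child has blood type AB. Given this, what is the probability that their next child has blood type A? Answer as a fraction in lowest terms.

1/2

Possible genotypes: Idris ∈ {AA, AO}; Bilal ∈ {AB}.
Weight each parental genotype pair by prior × P(type-AB child):
  AA × AB: posterior weight 2/3; P(next child type A) = 1/2.
  AO × AB: posterior weight 1/3; P(next child type A) = 1/2.
Weighted sum = 1/2.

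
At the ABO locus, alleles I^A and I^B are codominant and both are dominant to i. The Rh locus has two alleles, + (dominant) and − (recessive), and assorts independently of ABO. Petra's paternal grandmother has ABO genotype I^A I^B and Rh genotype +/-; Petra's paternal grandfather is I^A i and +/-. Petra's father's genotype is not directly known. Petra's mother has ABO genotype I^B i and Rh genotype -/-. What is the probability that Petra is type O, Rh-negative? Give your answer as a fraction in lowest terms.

1/16

Petra's father's ABO genotype from I^A I^B × I^A i: 1/4 I^A I^A, 1/4 I^A I^B, 1/4 I^A i, 1/4 I^B i.
Crossing each possibility with the mother I^B i and summing P(type O): 1/4·0 + 1/4·0 + 1/4·1/4 + 1/4·1/4 = 1/8.
Similarly for Rh via the father's Rh distribution: P(Rh-) = 1/2.
Independent loci: 1/8 × 1/2 = 1/16.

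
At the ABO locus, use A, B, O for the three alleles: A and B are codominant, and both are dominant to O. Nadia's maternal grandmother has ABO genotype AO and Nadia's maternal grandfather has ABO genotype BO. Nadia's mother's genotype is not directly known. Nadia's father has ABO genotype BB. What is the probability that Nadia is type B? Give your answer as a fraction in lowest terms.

Nadia's mother's ABO genotype from AO × BO: 1/4 AB, 1/4 AO, 1/4 BO, 1/4 OO.
Crossing each possibility with the father BB and summing P(type B): 1/4·1/2 + 1/4·1/2 + 1/4·1 + 1/4·1 = 3/4.

3/4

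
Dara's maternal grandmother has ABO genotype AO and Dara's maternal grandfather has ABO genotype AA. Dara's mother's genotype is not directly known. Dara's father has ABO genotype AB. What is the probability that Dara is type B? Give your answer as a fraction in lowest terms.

Dara's mother's ABO genotype from AO × AA: 1/2 AA, 1/2 AO.
Crossing each possibility with the father AB and summing P(type B): 1/2·0 + 1/2·1/4 = 1/8.

1/8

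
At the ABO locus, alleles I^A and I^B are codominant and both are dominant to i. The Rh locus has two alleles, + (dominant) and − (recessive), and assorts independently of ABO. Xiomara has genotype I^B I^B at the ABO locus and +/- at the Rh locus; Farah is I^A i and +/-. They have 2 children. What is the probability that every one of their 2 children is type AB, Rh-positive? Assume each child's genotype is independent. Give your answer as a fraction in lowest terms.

ABO cross I^B I^B × I^A i → 1/2 B, 1/2 AB.
Rh cross +/- × +/- → 3/4 Rh+, 1/4 Rh-; so P(type AB, Rh-positive) = 1/2 × 3/4 = 3/8 per child.
All 2 independent: (3/8)^2 = 9/64.

9/64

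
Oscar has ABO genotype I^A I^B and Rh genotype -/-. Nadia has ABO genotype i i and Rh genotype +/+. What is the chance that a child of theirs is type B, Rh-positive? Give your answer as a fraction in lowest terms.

1/2

ABO cross I^A I^B × i i → offspring phenotypes: 1/2 A, 1/2 B.
Rh cross -/- × +/+ → 1 Rh+.
Independent loci: P(type B, Rh-positive) = 1/2 × 1 = 1/2.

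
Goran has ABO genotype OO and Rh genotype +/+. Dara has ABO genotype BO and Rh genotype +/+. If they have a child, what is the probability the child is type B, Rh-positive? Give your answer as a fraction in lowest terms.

1/2

ABO cross OO × BO → offspring phenotypes: 1/2 O, 1/2 B.
Rh cross +/+ × +/+ → 1 Rh+.
Independent loci: P(type B, Rh-positive) = 1/2 × 1 = 1/2.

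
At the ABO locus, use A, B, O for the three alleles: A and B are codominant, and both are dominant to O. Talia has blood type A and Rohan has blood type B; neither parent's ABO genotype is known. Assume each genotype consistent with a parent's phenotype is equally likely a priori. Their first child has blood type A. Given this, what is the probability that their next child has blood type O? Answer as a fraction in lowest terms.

Possible genotypes: Talia ∈ {AA, AO}; Rohan ∈ {BB, BO}.
Weight each parental genotype pair by prior × P(type-A child):
  AA × BO: posterior weight 2/3; P(next child type O) = 0.
  AO × BO: posterior weight 1/3; P(next child type O) = 1/4.
Weighted sum = 1/12.

1/12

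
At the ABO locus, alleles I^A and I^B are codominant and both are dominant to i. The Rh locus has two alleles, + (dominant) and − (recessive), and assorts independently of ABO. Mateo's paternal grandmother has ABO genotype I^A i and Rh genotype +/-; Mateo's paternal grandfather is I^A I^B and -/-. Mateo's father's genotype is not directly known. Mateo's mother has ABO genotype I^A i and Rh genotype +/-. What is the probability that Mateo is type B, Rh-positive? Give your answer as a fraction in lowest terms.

5/64

Mateo's father's ABO genotype from I^A i × I^A I^B: 1/4 I^A I^A, 1/4 I^A I^B, 1/4 I^A i, 1/4 I^B i.
Crossing each possibility with the mother I^A i and summing P(type B): 1/4·0 + 1/4·1/4 + 1/4·0 + 1/4·1/4 = 1/8.
Similarly for Rh via the father's Rh distribution: P(Rh+) = 5/8.
Independent loci: 1/8 × 5/8 = 5/64.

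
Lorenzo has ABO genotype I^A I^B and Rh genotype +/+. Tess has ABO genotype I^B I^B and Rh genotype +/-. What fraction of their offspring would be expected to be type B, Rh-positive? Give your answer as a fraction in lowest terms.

ABO cross I^A I^B × I^B I^B → offspring phenotypes: 1/2 B, 1/2 AB.
Rh cross +/+ × +/- → 1 Rh+.
Independent loci: P(type B, Rh-positive) = 1/2 × 1 = 1/2.

1/2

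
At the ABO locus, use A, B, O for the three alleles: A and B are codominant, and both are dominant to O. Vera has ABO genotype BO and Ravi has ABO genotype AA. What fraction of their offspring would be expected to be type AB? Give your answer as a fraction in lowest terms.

1/2

ABO cross BO × AA → offspring phenotypes: 1/2 A, 1/2 AB.
So P(type AB) = 1/2.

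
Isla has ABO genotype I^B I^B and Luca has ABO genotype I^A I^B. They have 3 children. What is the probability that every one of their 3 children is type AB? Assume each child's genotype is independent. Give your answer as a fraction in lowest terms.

1/8

ABO cross I^B I^B × I^A I^B → 1/2 B, 1/2 AB.
So P(type AB) = 1/2 per child.
All 3 independent: (1/2)^3 = 1/8.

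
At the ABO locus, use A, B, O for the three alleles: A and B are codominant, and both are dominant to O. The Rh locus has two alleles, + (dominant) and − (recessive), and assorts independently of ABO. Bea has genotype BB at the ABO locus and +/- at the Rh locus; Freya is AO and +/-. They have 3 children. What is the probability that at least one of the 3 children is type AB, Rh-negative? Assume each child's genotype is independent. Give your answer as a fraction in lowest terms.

169/512

ABO cross BB × AO → 1/2 B, 1/2 AB.
Rh cross +/- × +/- → 3/4 Rh+, 1/4 Rh-; so P(type AB, Rh-negative) = 1/2 × 1/4 = 1/8 per child.
P(none) = (7/8)^3 = 343/512; P(at least one) = 1 − 343/512 = 169/512.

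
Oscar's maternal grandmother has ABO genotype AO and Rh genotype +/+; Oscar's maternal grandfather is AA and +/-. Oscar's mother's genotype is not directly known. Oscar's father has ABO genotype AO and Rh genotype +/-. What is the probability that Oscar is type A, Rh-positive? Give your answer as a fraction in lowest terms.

Oscar's mother's ABO genotype from AO × AA: 1/2 AA, 1/2 AO.
Crossing each possibility with the father AO and summing P(type A): 1/2·1 + 1/2·3/4 = 7/8.
Similarly for Rh via the mother's Rh distribution: P(Rh+) = 7/8.
Independent loci: 7/8 × 7/8 = 49/64.

49/64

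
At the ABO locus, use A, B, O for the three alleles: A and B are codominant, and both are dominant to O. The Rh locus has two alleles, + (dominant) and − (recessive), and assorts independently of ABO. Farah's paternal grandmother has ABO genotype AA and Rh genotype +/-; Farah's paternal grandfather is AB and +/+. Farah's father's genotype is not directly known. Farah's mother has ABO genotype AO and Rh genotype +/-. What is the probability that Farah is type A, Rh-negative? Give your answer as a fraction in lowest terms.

3/32

Farah's father's ABO genotype from AA × AB: 1/2 AA, 1/2 AB.
Crossing each possibility with the mother AO and summing P(type A): 1/2·1 + 1/2·1/2 = 3/4.
Similarly for Rh via the father's Rh distribution: P(Rh-) = 1/8.
Independent loci: 3/4 × 1/8 = 3/32.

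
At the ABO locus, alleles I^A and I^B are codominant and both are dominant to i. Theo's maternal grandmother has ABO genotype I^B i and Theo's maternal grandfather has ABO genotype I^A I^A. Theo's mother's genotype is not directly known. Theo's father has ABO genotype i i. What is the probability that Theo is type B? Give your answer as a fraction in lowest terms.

1/4

Theo's mother's ABO genotype from I^B i × I^A I^A: 1/2 I^A I^B, 1/2 I^A i.
Crossing each possibility with the father i i and summing P(type B): 1/2·1/2 + 1/2·0 = 1/4.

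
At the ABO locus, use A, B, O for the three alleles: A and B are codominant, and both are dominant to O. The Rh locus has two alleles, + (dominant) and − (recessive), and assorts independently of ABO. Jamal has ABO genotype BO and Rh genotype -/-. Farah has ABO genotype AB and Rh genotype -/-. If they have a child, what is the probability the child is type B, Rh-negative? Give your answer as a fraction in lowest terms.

ABO cross BO × AB → offspring phenotypes: 1/4 A, 1/2 B, 1/4 AB.
Rh cross -/- × -/- → 1 Rh-.
Independent loci: P(type B, Rh-negative) = 1/2 × 1 = 1/2.

1/2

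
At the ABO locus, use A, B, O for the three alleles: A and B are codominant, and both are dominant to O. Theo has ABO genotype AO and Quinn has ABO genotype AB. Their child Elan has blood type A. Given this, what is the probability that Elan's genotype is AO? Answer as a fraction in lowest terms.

1/2

Cross AO × AB → 1/4 AA, 1/4 AB, 1/4 AO, 1/4 BO.
Type-A genotypes among offspring: AA (1/4), AO (1/4); total 1/2.
P(AO | type A) = (1/4) / (1/2) = 1/2.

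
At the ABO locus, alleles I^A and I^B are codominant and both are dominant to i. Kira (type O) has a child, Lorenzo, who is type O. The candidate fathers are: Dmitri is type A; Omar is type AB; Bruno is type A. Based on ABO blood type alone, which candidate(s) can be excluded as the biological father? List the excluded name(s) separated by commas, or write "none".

A candidate is excluded only if no genotype consistent with his phenotype could produce a type O child with a type O mother.
Omar (type AB): no genotype consistent with that phenotype can produce a type-O child with a type-O mother.

Omar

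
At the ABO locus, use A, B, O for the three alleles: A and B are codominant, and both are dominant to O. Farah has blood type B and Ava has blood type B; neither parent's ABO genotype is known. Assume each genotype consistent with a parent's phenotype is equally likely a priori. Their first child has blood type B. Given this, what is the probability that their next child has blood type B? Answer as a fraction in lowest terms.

19/20

Possible genotypes: Farah ∈ {BB, BO}; Ava ∈ {BB, BO}.
Weight each parental genotype pair by prior × P(type-B child):
  BB × BB: posterior weight 4/15; P(next child type B) = 1.
  BB × BO: posterior weight 4/15; P(next child type B) = 1.
  BO × BB: posterior weight 4/15; P(next child type B) = 1.
  BO × BO: posterior weight 1/5; P(next child type B) = 3/4.
Weighted sum = 19/20.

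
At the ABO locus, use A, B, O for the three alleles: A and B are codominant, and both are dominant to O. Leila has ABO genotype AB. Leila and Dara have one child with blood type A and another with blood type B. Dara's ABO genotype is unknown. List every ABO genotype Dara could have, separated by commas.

AB, AO, BO, OO

For each candidate genotype of Dara, check whether crossing it with AB can produce every observed child phenotype.
  AA → possible child types {A, AB} ✗
  AB → possible child types {A, B, AB} ✓
  AO → possible child types {A, B, AB} ✓
  BB → possible child types {B, AB} ✗
  BO → possible child types {A, B, AB} ✓
  OO → possible child types {A, B} ✓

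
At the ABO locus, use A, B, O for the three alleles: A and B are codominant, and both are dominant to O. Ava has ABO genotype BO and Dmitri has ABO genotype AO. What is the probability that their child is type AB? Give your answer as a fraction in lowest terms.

1/4

ABO cross BO × AO → offspring phenotypes: 1/4 O, 1/4 A, 1/4 B, 1/4 AB.
So P(type AB) = 1/4.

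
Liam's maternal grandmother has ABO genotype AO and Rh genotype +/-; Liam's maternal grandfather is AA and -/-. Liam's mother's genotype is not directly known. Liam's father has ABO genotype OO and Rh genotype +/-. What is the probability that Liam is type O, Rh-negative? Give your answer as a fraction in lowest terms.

3/32

Liam's mother's ABO genotype from AO × AA: 1/2 AA, 1/2 AO.
Crossing each possibility with the father OO and summing P(type O): 1/2·0 + 1/2·1/2 = 1/4.
Similarly for Rh via the mother's Rh distribution: P(Rh-) = 3/8.
Independent loci: 1/4 × 3/8 = 3/32.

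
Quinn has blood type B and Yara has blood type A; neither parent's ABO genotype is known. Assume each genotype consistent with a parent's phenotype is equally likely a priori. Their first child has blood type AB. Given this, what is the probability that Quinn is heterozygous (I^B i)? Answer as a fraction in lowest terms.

1/3

Possible genotypes: Quinn ∈ {I^B I^B, I^B i}; Yara ∈ {I^A I^A, I^A i}.
Weight each parental genotype pair by prior × P(type-AB child):
  I^B I^B × I^A I^A: posterior weight 4/9.
  I^B I^B × I^A i: posterior weight 2/9.
  I^B i × I^A I^A: posterior weight 2/9.
  I^B i × I^A i: posterior weight 1/9.
Sum the posterior weight over pairs where Quinn is I^B i: 1/3.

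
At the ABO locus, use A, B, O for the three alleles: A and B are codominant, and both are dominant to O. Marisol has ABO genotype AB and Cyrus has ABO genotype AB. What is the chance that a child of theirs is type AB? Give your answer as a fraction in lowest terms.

1/2

ABO cross AB × AB → offspring phenotypes: 1/4 A, 1/4 B, 1/2 AB.
So P(type AB) = 1/2.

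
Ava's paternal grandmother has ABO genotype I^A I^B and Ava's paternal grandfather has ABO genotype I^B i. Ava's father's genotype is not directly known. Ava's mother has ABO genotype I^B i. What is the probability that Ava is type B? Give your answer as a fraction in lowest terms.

Ava's father's ABO genotype from I^A I^B × I^B i: 1/4 I^A I^B, 1/4 I^A i, 1/4 I^B I^B, 1/4 I^B i.
Crossing each possibility with the mother I^B i and summing P(type B): 1/4·1/2 + 1/4·1/4 + 1/4·1 + 1/4·3/4 = 5/8.

5/8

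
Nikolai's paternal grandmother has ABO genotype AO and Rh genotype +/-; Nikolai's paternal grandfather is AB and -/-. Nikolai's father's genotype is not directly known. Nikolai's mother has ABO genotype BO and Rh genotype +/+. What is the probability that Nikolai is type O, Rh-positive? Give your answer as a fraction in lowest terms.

Nikolai's father's ABO genotype from AO × AB: 1/4 AA, 1/4 AB, 1/4 AO, 1/4 BO.
Crossing each possibility with the mother BO and summing P(type O): 1/4·0 + 1/4·0 + 1/4·1/4 + 1/4·1/4 = 1/8.
Similarly for Rh via the father's Rh distribution: P(Rh+) = 1.
Independent loci: 1/8 × 1 = 1/8.

1/8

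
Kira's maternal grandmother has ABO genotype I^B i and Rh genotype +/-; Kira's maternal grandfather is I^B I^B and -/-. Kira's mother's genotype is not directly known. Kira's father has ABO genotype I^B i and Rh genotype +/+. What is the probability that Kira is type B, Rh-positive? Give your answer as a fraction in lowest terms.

Kira's mother's ABO genotype from I^B i × I^B I^B: 1/2 I^B I^B, 1/2 I^B i.
Crossing each possibility with the father I^B i and summing P(type B): 1/2·1 + 1/2·3/4 = 7/8.
Similarly for Rh via the mother's Rh distribution: P(Rh+) = 1.
Independent loci: 7/8 × 1 = 7/8.

7/8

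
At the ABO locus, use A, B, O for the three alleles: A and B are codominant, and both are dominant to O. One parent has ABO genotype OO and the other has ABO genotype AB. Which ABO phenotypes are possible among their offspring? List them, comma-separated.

Gametes from OO × AB give offspring ABO genotypes AO, BO, i.e. phenotypes A, B.

A, B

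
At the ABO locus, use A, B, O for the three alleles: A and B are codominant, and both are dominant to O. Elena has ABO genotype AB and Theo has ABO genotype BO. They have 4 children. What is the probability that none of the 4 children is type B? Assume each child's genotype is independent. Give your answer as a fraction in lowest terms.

ABO cross AB × BO → 1/4 A, 1/2 B, 1/4 AB.
So P(type B) = 1/2 per child.
P(not type B) = 1/2 for one child; (1/2)^4 = 1/16.

1/16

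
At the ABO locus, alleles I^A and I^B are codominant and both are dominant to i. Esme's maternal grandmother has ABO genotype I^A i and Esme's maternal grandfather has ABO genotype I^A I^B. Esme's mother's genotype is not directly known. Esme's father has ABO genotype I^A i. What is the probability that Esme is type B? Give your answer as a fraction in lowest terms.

Esme's mother's ABO genotype from I^A i × I^A I^B: 1/4 I^A I^A, 1/4 I^A I^B, 1/4 I^A i, 1/4 I^B i.
Crossing each possibility with the father I^A i and summing P(type B): 1/4·0 + 1/4·1/4 + 1/4·0 + 1/4·1/4 = 1/8.

1/8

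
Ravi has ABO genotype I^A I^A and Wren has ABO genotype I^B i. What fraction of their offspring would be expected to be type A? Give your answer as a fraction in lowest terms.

1/2

ABO cross I^A I^A × I^B i → offspring phenotypes: 1/2 A, 1/2 AB.
So P(type A) = 1/2.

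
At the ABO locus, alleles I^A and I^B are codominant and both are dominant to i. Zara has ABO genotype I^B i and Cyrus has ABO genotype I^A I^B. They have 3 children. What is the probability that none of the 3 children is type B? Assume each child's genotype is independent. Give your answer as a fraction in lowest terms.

ABO cross I^B i × I^A I^B → 1/4 A, 1/2 B, 1/4 AB.
So P(type B) = 1/2 per child.
P(not type B) = 1/2 for one child; (1/2)^3 = 1/8.

1/8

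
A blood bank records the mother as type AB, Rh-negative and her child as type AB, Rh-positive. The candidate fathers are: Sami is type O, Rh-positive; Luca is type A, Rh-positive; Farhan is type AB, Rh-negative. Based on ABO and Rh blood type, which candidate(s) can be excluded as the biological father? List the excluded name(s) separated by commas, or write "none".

Sami, Farhan

A candidate is excluded only if no genotype consistent with his phenotype could produce a type AB, Rh-positive child with a type AB, Rh-negative mother.
Sami (type O, Rh+): no genotype consistent with that phenotype can produce a type-AB Rh+ child with a type-AB mother.
Farhan (type AB, Rh-): no genotype consistent with that phenotype can produce a type-AB Rh+ child with a type-AB mother.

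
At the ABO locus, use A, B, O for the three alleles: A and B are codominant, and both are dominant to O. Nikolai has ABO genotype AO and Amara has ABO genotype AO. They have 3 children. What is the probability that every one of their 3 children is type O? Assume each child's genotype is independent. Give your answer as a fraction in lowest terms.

ABO cross AO × AO → 1/4 O, 3/4 A.
So P(type O) = 1/4 per child.
All 3 independent: (1/4)^3 = 1/64.

1/64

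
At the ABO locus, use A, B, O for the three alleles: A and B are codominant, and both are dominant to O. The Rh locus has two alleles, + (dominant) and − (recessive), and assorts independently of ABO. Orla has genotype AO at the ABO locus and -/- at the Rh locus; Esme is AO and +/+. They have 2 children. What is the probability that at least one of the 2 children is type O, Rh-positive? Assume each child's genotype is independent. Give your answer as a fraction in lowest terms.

7/16

ABO cross AO × AO → 1/4 O, 3/4 A.
Rh cross -/- × +/+ → 1 Rh+; so P(type O, Rh-positive) = 1/4 × 1 = 1/4 per child.
P(none) = (3/4)^2 = 9/16; P(at least one) = 1 − 9/16 = 7/16.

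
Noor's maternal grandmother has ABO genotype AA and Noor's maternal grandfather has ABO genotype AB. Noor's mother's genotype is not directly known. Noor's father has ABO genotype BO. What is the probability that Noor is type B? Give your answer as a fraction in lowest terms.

Noor's mother's ABO genotype from AA × AB: 1/2 AA, 1/2 AB.
Crossing each possibility with the father BO and summing P(type B): 1/2·0 + 1/2·1/2 = 1/4.

1/4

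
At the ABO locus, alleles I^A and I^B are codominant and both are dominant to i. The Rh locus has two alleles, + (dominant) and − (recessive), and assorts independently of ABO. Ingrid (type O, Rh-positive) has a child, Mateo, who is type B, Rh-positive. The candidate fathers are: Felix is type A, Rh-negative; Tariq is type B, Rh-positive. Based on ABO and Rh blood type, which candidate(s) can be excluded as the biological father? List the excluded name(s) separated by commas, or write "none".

Felix

A candidate is excluded only if no genotype consistent with his phenotype could produce a type B, Rh-positive child with a type O, Rh-positive mother.
Felix (type A, Rh-): no genotype consistent with that phenotype can produce a type-B Rh+ child with a type-O mother.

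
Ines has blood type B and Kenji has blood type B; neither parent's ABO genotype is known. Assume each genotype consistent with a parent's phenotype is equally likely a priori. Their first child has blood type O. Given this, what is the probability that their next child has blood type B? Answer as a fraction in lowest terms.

3/4

Possible genotypes: Ines ∈ {BB, BO}; Kenji ∈ {BB, BO}.
Weight each parental genotype pair by prior × P(type-O child):
  BO × BO: posterior weight 1; P(next child type B) = 3/4.
Weighted sum = 3/4.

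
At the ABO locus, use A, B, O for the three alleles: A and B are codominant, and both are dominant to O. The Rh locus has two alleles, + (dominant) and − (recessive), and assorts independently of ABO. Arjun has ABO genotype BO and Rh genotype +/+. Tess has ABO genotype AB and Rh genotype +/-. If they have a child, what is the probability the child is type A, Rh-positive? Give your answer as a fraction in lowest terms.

1/4

ABO cross BO × AB → offspring phenotypes: 1/4 A, 1/2 B, 1/4 AB.
Rh cross +/+ × +/- → 1 Rh+.
Independent loci: P(type A, Rh-positive) = 1/4 × 1 = 1/4.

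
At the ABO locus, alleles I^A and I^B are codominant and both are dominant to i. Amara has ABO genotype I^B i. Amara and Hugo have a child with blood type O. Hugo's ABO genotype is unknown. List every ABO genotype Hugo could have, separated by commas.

For each candidate genotype of Hugo, check whether crossing it with I^B i can produce every observed child phenotype.
  I^A I^A → possible child types {A, AB} ✗
  I^A I^B → possible child types {A, B, AB} ✗
  I^A i → possible child types {O, A, B, AB} ✓
  I^B I^B → possible child types {B} ✗
  I^B i → possible child types {O, B} ✓
  i i → possible child types {O, B} ✓

I^A i, I^B i, i i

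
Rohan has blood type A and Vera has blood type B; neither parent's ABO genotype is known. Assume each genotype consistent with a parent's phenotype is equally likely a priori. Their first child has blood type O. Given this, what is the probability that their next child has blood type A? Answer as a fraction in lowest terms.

Possible genotypes: Rohan ∈ {I^A I^A, I^A i}; Vera ∈ {I^B I^B, I^B i}.
Weight each parental genotype pair by prior × P(type-O child):
  I^A i × I^B i: posterior weight 1; P(next child type A) = 1/4.
Weighted sum = 1/4.

1/4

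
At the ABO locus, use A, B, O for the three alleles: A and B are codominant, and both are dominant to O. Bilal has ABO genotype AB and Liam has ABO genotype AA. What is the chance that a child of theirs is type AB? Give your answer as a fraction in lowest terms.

ABO cross AB × AA → offspring phenotypes: 1/2 A, 1/2 AB.
So P(type AB) = 1/2.

1/2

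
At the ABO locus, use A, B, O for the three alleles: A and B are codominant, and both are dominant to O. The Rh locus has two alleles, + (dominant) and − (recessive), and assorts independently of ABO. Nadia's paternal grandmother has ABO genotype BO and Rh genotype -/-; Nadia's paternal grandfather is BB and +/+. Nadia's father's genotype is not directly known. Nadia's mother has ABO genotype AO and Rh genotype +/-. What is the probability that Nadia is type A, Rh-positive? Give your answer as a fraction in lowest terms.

3/32

Nadia's father's ABO genotype from BO × BB: 1/2 BB, 1/2 BO.
Crossing each possibility with the mother AO and summing P(type A): 1/2·0 + 1/2·1/4 = 1/8.
Similarly for Rh via the father's Rh distribution: P(Rh+) = 3/4.
Independent loci: 1/8 × 3/4 = 3/32.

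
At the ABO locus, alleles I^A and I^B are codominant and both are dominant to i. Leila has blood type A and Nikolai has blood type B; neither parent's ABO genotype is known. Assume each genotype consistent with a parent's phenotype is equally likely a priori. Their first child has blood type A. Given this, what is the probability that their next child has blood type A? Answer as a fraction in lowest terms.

Possible genotypes: Leila ∈ {I^A I^A, I^A i}; Nikolai ∈ {I^B I^B, I^B i}.
Weight each parental genotype pair by prior × P(type-A child):
  I^A I^A × I^B i: posterior weight 2/3; P(next child type A) = 1/2.
  I^A i × I^B i: posterior weight 1/3; P(next child type A) = 1/4.
Weighted sum = 5/12.

5/12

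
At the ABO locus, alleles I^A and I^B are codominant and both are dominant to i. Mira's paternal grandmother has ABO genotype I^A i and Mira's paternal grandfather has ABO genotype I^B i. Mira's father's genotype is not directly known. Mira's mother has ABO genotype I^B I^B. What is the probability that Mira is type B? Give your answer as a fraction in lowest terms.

3/4

Mira's father's ABO genotype from I^A i × I^B i: 1/4 I^A I^B, 1/4 I^A i, 1/4 I^B i, 1/4 i i.
Crossing each possibility with the mother I^B I^B and summing P(type B): 1/4·1/2 + 1/4·1/2 + 1/4·1 + 1/4·1 = 3/4.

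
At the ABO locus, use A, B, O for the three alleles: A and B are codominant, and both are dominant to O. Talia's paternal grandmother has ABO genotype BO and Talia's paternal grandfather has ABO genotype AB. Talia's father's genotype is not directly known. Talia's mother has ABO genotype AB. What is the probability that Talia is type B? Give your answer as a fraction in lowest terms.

Talia's father's ABO genotype from BO × AB: 1/4 AB, 1/4 AO, 1/4 BB, 1/4 BO.
Crossing each possibility with the mother AB and summing P(type B): 1/4·1/4 + 1/4·1/4 + 1/4·1/2 + 1/4·1/2 = 3/8.

3/8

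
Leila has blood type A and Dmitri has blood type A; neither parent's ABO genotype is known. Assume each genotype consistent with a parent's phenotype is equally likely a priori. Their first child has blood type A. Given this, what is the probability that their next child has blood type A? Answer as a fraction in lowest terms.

19/20

Possible genotypes: Leila ∈ {I^A I^A, I^A i}; Dmitri ∈ {I^A I^A, I^A i}.
Weight each parental genotype pair by prior × P(type-A child):
  I^A I^A × I^A I^A: posterior weight 4/15; P(next child type A) = 1.
  I^A I^A × I^A i: posterior weight 4/15; P(next child type A) = 1.
  I^A i × I^A I^A: posterior weight 4/15; P(next child type A) = 1.
  I^A i × I^A i: posterior weight 1/5; P(next child type A) = 3/4.
Weighted sum = 19/20.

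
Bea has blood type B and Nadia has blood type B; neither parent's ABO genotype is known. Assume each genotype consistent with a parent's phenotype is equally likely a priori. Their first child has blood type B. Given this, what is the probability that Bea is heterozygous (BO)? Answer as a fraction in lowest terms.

7/15

Possible genotypes: Bea ∈ {BB, BO}; Nadia ∈ {BB, BO}.
Weight each parental genotype pair by prior × P(type-B child):
  BB × BB: posterior weight 4/15.
  BB × BO: posterior weight 4/15.
  BO × BB: posterior weight 4/15.
  BO × BO: posterior weight 1/5.
Sum the posterior weight over pairs where Bea is BO: 7/15.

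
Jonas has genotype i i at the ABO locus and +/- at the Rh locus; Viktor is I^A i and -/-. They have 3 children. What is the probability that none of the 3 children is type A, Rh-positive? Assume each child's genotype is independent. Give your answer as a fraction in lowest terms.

27/64

ABO cross i i × I^A i → 1/2 O, 1/2 A.
Rh cross +/- × -/- → 1/2 Rh+, 1/2 Rh-; so P(type A, Rh-positive) = 1/2 × 1/2 = 1/4 per child.
P(not type A, Rh-positive) = 3/4 for one child; (3/4)^3 = 27/64.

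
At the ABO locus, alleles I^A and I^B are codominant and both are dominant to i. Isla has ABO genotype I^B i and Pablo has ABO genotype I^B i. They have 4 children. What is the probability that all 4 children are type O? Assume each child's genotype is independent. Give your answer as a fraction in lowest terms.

ABO cross I^B i × I^B i → 1/4 O, 3/4 B.
So P(type O) = 1/4 per child.
All 4 independent: (1/4)^4 = 1/256.

1/256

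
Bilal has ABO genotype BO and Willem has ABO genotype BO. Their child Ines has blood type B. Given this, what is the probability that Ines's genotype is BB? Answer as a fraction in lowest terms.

Cross BO × BO → 1/4 BB, 1/2 BO, 1/4 OO.
Type-B genotypes among offspring: BB (1/4), BO (1/2); total 3/4.
P(BB | type B) = (1/4) / (3/4) = 1/3.

1/3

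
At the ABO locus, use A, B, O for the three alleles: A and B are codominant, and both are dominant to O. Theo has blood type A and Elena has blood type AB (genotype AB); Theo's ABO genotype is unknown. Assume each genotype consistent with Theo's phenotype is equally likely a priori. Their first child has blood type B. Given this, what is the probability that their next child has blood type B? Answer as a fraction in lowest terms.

1/4

Possible genotypes: Theo ∈ {AA, AO}; Elena ∈ {AB}.
Weight each parental genotype pair by prior × P(type-B child):
  AO × AB: posterior weight 1; P(next child type B) = 1/4.
Weighted sum = 1/4.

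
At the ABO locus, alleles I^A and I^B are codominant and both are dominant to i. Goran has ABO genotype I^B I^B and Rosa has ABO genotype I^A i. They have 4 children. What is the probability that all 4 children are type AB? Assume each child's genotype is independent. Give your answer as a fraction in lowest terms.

ABO cross I^B I^B × I^A i → 1/2 B, 1/2 AB.
So P(type AB) = 1/2 per child.
All 4 independent: (1/2)^4 = 1/16.

1/16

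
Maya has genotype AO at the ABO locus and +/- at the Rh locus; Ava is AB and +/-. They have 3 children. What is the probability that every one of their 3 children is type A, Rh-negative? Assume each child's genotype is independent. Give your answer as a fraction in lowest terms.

ABO cross AO × AB → 1/2 A, 1/4 B, 1/4 AB.
Rh cross +/- × +/- → 3/4 Rh+, 1/4 Rh-; so P(type A, Rh-negative) = 1/2 × 1/4 = 1/8 per child.
All 3 independent: (1/8)^3 = 1/512.

1/512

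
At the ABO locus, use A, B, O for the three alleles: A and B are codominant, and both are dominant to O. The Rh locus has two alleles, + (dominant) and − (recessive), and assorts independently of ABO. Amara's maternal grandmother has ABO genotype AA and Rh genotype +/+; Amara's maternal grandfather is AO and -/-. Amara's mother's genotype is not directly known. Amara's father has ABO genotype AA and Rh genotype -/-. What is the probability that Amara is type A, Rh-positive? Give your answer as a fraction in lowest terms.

Amara's mother's ABO genotype from AA × AO: 1/2 AA, 1/2 AO.
Crossing each possibility with the father AA and summing P(type A): 1/2·1 + 1/2·1 = 1.
Similarly for Rh via the mother's Rh distribution: P(Rh+) = 1/2.
Independent loci: 1 × 1/2 = 1/2.

1/2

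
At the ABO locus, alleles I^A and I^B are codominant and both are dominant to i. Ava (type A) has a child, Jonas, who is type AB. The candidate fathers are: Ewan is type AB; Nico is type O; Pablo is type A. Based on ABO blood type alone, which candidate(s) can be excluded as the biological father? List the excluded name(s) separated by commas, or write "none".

A candidate is excluded only if no genotype consistent with his phenotype could produce a type AB child with a type A mother.
Nico (type O): no genotype consistent with that phenotype can produce a type-AB child with a type-A mother.
Pablo (type A): no genotype consistent with that phenotype can produce a type-AB child with a type-A mother.

Nico, Pablo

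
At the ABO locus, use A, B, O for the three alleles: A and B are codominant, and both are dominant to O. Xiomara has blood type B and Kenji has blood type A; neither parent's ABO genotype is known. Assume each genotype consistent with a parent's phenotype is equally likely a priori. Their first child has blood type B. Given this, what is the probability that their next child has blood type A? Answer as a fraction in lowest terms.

Possible genotypes: Xiomara ∈ {BB, BO}; Kenji ∈ {AA, AO}.
Weight each parental genotype pair by prior × P(type-B child):
  BB × AO: posterior weight 2/3; P(next child type A) = 0.
  BO × AO: posterior weight 1/3; P(next child type A) = 1/4.
Weighted sum = 1/12.

1/12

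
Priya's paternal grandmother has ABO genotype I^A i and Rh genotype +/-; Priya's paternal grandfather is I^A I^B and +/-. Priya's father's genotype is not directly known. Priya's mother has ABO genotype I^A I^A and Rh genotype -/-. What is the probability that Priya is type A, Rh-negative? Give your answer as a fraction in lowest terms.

Priya's father's ABO genotype from I^A i × I^A I^B: 1/4 I^A I^A, 1/4 I^A I^B, 1/4 I^A i, 1/4 I^B i.
Crossing each possibility with the mother I^A I^A and summing P(type A): 1/4·1 + 1/4·1/2 + 1/4·1 + 1/4·1/2 = 3/4.
Similarly for Rh via the father's Rh distribution: P(Rh-) = 1/2.
Independent loci: 3/4 × 1/2 = 3/8.

3/8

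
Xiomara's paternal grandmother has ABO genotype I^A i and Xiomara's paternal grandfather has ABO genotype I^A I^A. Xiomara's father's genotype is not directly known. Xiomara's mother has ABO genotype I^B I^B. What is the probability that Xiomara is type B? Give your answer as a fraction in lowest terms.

Xiomara's father's ABO genotype from I^A i × I^A I^A: 1/2 I^A I^A, 1/2 I^A i.
Crossing each possibility with the mother I^B I^B and summing P(type B): 1/2·0 + 1/2·1/2 = 1/4.

1/4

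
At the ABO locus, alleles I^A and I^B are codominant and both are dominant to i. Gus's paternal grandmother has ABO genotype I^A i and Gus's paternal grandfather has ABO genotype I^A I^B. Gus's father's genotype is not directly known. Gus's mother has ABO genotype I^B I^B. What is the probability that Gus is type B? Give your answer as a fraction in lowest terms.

Gus's father's ABO genotype from I^A i × I^A I^B: 1/4 I^A I^A, 1/4 I^A I^B, 1/4 I^A i, 1/4 I^B i.
Crossing each possibility with the mother I^B I^B and summing P(type B): 1/4·0 + 1/4·1/2 + 1/4·1/2 + 1/4·1 = 1/2.

1/2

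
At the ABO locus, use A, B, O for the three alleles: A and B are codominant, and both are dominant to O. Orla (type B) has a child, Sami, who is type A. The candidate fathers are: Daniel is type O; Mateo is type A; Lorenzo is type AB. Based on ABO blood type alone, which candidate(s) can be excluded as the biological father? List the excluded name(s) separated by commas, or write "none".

A candidate is excluded only if no genotype consistent with his phenotype could produce a type A child with a type B mother.
Daniel (type O): no genotype consistent with that phenotype can produce a type-A child with a type-B mother.

Daniel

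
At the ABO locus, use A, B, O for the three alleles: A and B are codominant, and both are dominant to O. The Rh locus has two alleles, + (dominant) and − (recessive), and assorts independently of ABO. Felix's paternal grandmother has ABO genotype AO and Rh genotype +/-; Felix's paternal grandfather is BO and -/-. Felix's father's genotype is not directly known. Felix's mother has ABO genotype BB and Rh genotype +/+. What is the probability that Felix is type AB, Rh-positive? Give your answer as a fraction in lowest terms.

Felix's father's ABO genotype from AO × BO: 1/4 AB, 1/4 AO, 1/4 BO, 1/4 OO.
Crossing each possibility with the mother BB and summing P(type AB): 1/4·1/2 + 1/4·1/2 + 1/4·0 + 1/4·0 = 1/4.
Similarly for Rh via the father's Rh distribution: P(Rh+) = 1.
Independent loci: 1/4 × 1 = 1/4.

1/4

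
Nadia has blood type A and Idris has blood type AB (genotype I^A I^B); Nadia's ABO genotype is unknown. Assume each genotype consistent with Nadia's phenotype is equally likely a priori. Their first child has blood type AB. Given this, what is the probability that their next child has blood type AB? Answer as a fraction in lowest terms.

Possible genotypes: Nadia ∈ {I^A I^A, I^A i}; Idris ∈ {I^A I^B}.
Weight each parental genotype pair by prior × P(type-AB child):
  I^A I^A × I^A I^B: posterior weight 2/3; P(next child type AB) = 1/2.
  I^A i × I^A I^B: posterior weight 1/3; P(next child type AB) = 1/4.
Weighted sum = 5/12.

5/12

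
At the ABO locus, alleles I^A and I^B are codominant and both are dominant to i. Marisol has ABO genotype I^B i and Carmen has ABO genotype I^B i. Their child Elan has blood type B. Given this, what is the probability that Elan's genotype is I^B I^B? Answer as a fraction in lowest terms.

Cross I^B i × I^B i → 1/4 I^B I^B, 1/2 I^B i, 1/4 i i.
Type-B genotypes among offspring: I^B I^B (1/4), I^B i (1/2); total 3/4.
P(I^B I^B | type B) = (1/4) / (3/4) = 1/3.

1/3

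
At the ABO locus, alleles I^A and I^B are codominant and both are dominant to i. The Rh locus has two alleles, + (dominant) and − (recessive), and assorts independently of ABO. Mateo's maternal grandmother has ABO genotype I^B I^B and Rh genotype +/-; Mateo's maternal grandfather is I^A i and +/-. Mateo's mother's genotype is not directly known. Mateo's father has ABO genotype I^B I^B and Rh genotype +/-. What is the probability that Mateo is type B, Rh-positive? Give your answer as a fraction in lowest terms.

9/16

Mateo's mother's ABO genotype from I^B I^B × I^A i: 1/2 I^A I^B, 1/2 I^B i.
Crossing each possibility with the father I^B I^B and summing P(type B): 1/2·1/2 + 1/2·1 = 3/4.
Similarly for Rh via the mother's Rh distribution: P(Rh+) = 3/4.
Independent loci: 3/4 × 3/4 = 9/16.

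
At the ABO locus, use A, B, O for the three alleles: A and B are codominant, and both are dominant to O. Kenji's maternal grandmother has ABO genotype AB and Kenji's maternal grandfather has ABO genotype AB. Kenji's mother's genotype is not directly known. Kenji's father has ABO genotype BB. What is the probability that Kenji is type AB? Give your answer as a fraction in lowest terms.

Kenji's mother's ABO genotype from AB × AB: 1/4 AA, 1/2 AB, 1/4 BB.
Crossing each possibility with the father BB and summing P(type AB): 1/4·1 + 1/2·1/2 + 1/4·0 = 1/2.

1/2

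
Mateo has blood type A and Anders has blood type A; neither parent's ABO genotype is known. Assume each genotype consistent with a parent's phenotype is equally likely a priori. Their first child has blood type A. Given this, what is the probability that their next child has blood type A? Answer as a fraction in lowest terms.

19/20

Possible genotypes: Mateo ∈ {AA, AO}; Anders ∈ {AA, AO}.
Weight each parental genotype pair by prior × P(type-A child):
  AA × AA: posterior weight 4/15; P(next child type A) = 1.
  AA × AO: posterior weight 4/15; P(next child type A) = 1.
  AO × AA: posterior weight 4/15; P(next child type A) = 1.
  AO × AO: posterior weight 1/5; P(next child type A) = 3/4.
Weighted sum = 19/20.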